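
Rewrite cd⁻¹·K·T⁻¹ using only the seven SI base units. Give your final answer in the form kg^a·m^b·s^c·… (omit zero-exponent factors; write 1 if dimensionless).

kg⁻¹·s²·A·K·cd⁻¹

T = kg·s⁻²·A⁻¹.
So T⁻¹ = kg⁻¹·s²·A.
Combining: cd⁻¹·K·T⁻¹ = cd⁻¹ · K · (kg⁻¹·s²·A) = kg⁻¹·s²·A·K·cd⁻¹.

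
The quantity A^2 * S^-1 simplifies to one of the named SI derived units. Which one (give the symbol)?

S = kg⁻¹·m⁻²·s³·A².
So S⁻¹ = kg·m²·s⁻³·A⁻².
Combining: A²·S⁻¹ = A² · (kg·m²·s⁻³·A⁻²) = kg·m²·s⁻³.
kg·m²·s⁻³ is the base-SI form of the watt.

W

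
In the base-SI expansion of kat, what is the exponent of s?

kat = mol/s = s⁻¹·mol (catalytic activity).
The exponent of s is -1.

-1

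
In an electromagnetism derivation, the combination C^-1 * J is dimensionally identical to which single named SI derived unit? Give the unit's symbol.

V

C = s·A.
So C⁻¹ = s⁻¹·A⁻¹.
J = kg·m²·s⁻².
Combining: C⁻¹·J = (s⁻¹·A⁻¹) · (kg·m²·s⁻²) = kg·m²·s⁻³·A⁻¹.
kg·m²·s⁻³·A⁻¹ is the base-SI form of the volt.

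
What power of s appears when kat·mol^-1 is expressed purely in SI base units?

kat = s⁻¹·mol.
Combining: kat·mol⁻¹ = (s⁻¹·mol) · mol⁻¹ = s⁻¹.
The exponent of s is -1.

-1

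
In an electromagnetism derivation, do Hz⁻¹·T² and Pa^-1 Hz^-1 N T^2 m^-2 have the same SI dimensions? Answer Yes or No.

Left side:
  Hz = s⁻¹.
  So Hz⁻¹ = s.
  T = kg·s⁻²·A⁻¹.
  So T² = kg²·s⁻⁴·A⁻².
  Combining: Hz⁻¹·T² = s · (kg²·s⁻⁴·A⁻²) = kg²·s⁻³·A⁻².
Right side:
  Pa = kg·m⁻¹·s⁻².
  So Pa⁻¹ = kg⁻¹·m·s².
  Hz = s⁻¹.
  So Hz⁻¹ = s.
  N = kg·m·s⁻².
  T = kg·s⁻²·A⁻¹.
  So T² = kg²·s⁻⁴·A⁻².
  Combining: Pa⁻¹·Hz⁻¹·N·T²·m⁻² = (kg⁻¹·m·s²) · s · (kg·m·s⁻²) · (kg²·s⁻⁴·A⁻²) · m⁻² = kg²·s⁻³·A⁻².
Both reduce to kg²·s⁻³·A⁻².

Yes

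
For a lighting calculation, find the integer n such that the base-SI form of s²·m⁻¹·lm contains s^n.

lm = cd.
Combining: s²·m⁻¹·lm = s² · m⁻¹ · cd = m⁻¹·s²·cd.
The exponent of s is 2.

2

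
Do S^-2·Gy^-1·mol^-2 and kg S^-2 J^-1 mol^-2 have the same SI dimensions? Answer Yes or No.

Yes

Left side:
  S = kg⁻¹·m⁻²·s³·A².
  So S⁻² = kg²·m⁴·s⁻⁶·A⁻⁴.
  Gy = m²·s⁻².
  So Gy⁻¹ = m⁻²·s².
  Combining: S⁻²·Gy⁻¹·mol⁻² = (kg²·m⁴·s⁻⁶·A⁻⁴) · (m⁻²·s²) · mol⁻² = kg²·m²·s⁻⁴·A⁻⁴·mol⁻².
Right side:
  S = kg⁻¹·m⁻²·s³·A².
  So S⁻² = kg²·m⁴·s⁻⁶·A⁻⁴.
  J = kg·m²·s⁻².
  So J⁻¹ = kg⁻¹·m⁻²·s².
  Combining: kg·S⁻²·J⁻¹·mol⁻² = kg · (kg²·m⁴·s⁻⁶·A⁻⁴) · (kg⁻¹·m⁻²·s²) · mol⁻² = kg²·m²·s⁻⁴·A⁻⁴·mol⁻².
Both reduce to kg²·m²·s⁻⁴·A⁻⁴·mol⁻².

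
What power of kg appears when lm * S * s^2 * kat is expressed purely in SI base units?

-1

lm = cd.
S = kg⁻¹·m⁻²·s³·A².
kat = s⁻¹·mol.
Combining: lm·S·s²·kat = cd · (kg⁻¹·m⁻²·s³·A²) · s² · (s⁻¹·mol) = kg⁻¹·m⁻²·s⁴·A²·mol·cd.
The exponent of kg is -1.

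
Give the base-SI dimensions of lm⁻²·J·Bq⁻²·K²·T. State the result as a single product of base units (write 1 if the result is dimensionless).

kg²·m²·s⁻²·A⁻¹·K²·cd⁻²

lm = cd.
So lm⁻² = cd⁻².
J = kg·m²·s⁻².
Bq = s⁻¹.
So Bq⁻² = s².
T = kg·s⁻²·A⁻¹.
Combining: lm⁻²·J·Bq⁻²·K²·T = cd⁻² · (kg·m²·s⁻²) · s² · K² · (kg·s⁻²·A⁻¹) = kg²·m²·s⁻²·A⁻¹·K²·cd⁻².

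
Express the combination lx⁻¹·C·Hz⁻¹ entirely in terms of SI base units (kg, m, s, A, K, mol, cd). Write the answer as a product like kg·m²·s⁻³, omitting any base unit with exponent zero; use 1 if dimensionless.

lx = m⁻²·cd.
So lx⁻¹ = m²·cd⁻¹.
C = s·A.
Hz = s⁻¹.
So Hz⁻¹ = s.
Combining: lx⁻¹·C·Hz⁻¹ = (m²·cd⁻¹) · (s·A) · s = m²·s²·A·cd⁻¹.

m²·s²·A·cd⁻¹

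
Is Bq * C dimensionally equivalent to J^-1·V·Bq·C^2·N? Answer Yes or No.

No

Left side:
  Bq = 1/s = s⁻¹ (activity is decays per second).
  C = A·s = s·A (charge = current × time).
  Combining: Bq·C = s⁻¹ · (s·A) = A.
Right side:
  J = kg·m²·s⁻².
  So J⁻¹ = kg⁻¹·m⁻²·s².
  V = kg·m²·s⁻³·A⁻¹.
  Bq = s⁻¹.
  C = s·A.
  So C² = s²·A².
  N = kg·m·s⁻².
  Combining: J⁻¹·V·Bq·C²·N = (kg⁻¹·m⁻²·s²) · (kg·m²·s⁻³·A⁻¹) · s⁻¹ · (s²·A²) · (kg·m·s⁻²) = kg·m·s⁻²·A.
Left is A; right is kg·m·s⁻²·A — different.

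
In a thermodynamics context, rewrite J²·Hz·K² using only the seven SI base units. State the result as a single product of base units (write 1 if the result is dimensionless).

kg²·m⁴·s⁻⁵·K²

J = N·m (work = force × distance),
    = kg·m²·s⁻².
So J² = kg²·m⁴·s⁻⁴.
Hz = 1/s = s⁻¹ (frequency is cycles per second).
Combining: J²·Hz·K² = (kg²·m⁴·s⁻⁴) · s⁻¹ · K² = kg²·m⁴·s⁻⁵·K².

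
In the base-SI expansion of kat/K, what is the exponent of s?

kat = s⁻¹·mol.
Combining: kat·K⁻¹ = (s⁻¹·mol) · K⁻¹ = s⁻¹·K⁻¹·mol.
The exponent of s is -1.

-1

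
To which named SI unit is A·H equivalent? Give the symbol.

Wb

H = Wb/A (inductance = flux per current),
    = kg·m²·s⁻²·A⁻².
Combining: A·H = A · (kg·m²·s⁻²·A⁻²) = kg·m²·s⁻²·A⁻¹.
kg·m²·s⁻²·A⁻¹ is the base-SI form of the weber.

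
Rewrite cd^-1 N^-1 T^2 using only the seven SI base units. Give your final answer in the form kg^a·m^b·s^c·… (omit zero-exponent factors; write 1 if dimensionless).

N = kg·m/s² = kg·m·s⁻² (force = mass × acceleration).
So N⁻¹ = kg⁻¹·m⁻¹·s².
T = Wb/m² (flux density = flux per area),
    = kg·s⁻²·A⁻¹.
So T² = kg²·s⁻⁴·A⁻².
Combining: cd⁻¹·N⁻¹·T² = cd⁻¹ · (kg⁻¹·m⁻¹·s²) · (kg²·s⁻⁴·A⁻²) = kg·m⁻¹·s⁻²·A⁻²·cd⁻¹.

kg·m⁻¹·s⁻²·A⁻²·cd⁻¹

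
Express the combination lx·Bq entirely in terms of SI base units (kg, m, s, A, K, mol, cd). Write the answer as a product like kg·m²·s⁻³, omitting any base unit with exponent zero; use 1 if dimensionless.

lx = m⁻²·cd.
Bq = s⁻¹.
Combining: lx·Bq = (m⁻²·cd) · s⁻¹ = m⁻²·s⁻¹·cd.

m⁻²·s⁻¹·cd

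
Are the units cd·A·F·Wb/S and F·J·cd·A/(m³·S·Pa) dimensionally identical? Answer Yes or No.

No

Left side:
  S = 1/Ω (conductance is reciprocal resistance),
      = kg⁻¹·m⁻²·s³·A².
  So S⁻¹ = kg·m²·s⁻³·A⁻².
  F = C/V (capacitance = charge per voltage),
      = A·s/(kg·m²·s⁻³·A⁻¹) (substituting C and V),
      = kg⁻¹·m⁻²·s⁴·A².
  Wb = V·s (flux: a volt is a weber per second),
      = kg·m²·s⁻²·A⁻¹.
  Combining: cd·S⁻¹·A·F·Wb = cd · (kg·m²·s⁻³·A⁻²) · A · (kg⁻¹·m⁻²·s⁴·A²) · (kg·m²·s⁻²·A⁻¹) = kg·m²·s⁻¹·cd.
Right side:
  F = kg⁻¹·m⁻²·s⁴·A².
  J = kg·m²·s⁻².
  S = kg⁻¹·m⁻²·s³·A².
  So S⁻¹ = kg·m²·s⁻³·A⁻².
  Pa = kg·m⁻¹·s⁻².
  So Pa⁻¹ = kg⁻¹·m·s².
  Combining: F·J·m⁻³·S⁻¹·cd·A·Pa⁻¹ = (kg⁻¹·m⁻²·s⁴·A²) · (kg·m²·s⁻²) · m⁻³ · (kg·m²·s⁻³·A⁻²) · cd · A · (kg⁻¹·m·s²) = s·A·cd.
Left is kg·m²·s⁻¹·cd; right is s·A·cd — different.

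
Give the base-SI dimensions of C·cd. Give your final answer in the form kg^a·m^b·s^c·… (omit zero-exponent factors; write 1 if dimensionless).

s·A·cd

C = s·A.
Combining: C·cd = (s·A) · cd = s·A·cd.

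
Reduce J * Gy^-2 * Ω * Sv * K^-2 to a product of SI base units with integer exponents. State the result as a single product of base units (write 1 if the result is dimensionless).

kg²·m²·s⁻³·A⁻²·K⁻²

J = N·m (work = force × distance),
    = kg·m²·s⁻².
Gy = J/kg (absorbed dose = energy per mass),
    = m²·s⁻².
So Gy⁻² = m⁻⁴·s⁴.
Ω = V/A (resistance = voltage per current),
    = kg·m²·s⁻³·A⁻².
Sv = J/kg (equivalent dose = energy per mass),
    = m²·s⁻².
Combining: J·Gy⁻²·Ω·Sv·K⁻² = (kg·m²·s⁻²) · (m⁻⁴·s⁴) · (kg·m²·s⁻³·A⁻²) · (m²·s⁻²) · K⁻² = kg²·m²·s⁻³·A⁻²·K⁻².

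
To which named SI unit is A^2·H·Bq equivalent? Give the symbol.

W

H = kg·m²·s⁻²·A⁻².
Bq = s⁻¹.
Combining: A²·H·Bq = A² · (kg·m²·s⁻²·A⁻²) · s⁻¹ = kg·m²·s⁻³.
kg·m²·s⁻³ is the base-SI form of the watt.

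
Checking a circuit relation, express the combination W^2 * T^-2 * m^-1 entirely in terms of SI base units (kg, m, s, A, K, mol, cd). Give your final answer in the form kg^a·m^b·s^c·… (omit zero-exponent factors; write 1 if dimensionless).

m³·s⁻²·A²

W = J/s (power = energy per time),
    = kg·m²·s⁻³.
So W² = kg²·m⁴·s⁻⁶.
T = Wb/m² (flux density = flux per area),
    = kg·s⁻²·A⁻¹.
So T⁻² = kg⁻²·s⁴·A².
Combining: W²·T⁻²·m⁻¹ = (kg²·m⁴·s⁻⁶) · (kg⁻²·s⁴·A²) · m⁻¹ = m³·s⁻²·A².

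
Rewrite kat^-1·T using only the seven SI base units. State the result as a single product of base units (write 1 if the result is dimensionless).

kat = s⁻¹·mol.
So kat⁻¹ = s·mol⁻¹.
T = kg·s⁻²·A⁻¹.
Combining: kat⁻¹·T = (s·mol⁻¹) · (kg·s⁻²·A⁻¹) = kg·s⁻¹·A⁻¹·mol⁻¹.

kg·s⁻¹·A⁻¹·mol⁻¹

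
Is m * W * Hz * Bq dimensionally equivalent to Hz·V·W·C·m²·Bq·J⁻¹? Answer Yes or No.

Left side:
  W = kg·m²·s⁻³.
  Hz = s⁻¹.
  Bq = s⁻¹.
  Combining: m·W·Hz·Bq = m · (kg·m²·s⁻³) · s⁻¹ · s⁻¹ = kg·m³·s⁻⁵.
Right side:
  Hz = s⁻¹.
  V = kg·m²·s⁻³·A⁻¹.
  W = kg·m²·s⁻³.
  C = s·A.
  Bq = s⁻¹.
  J = kg·m²·s⁻².
  So J⁻¹ = kg⁻¹·m⁻²·s².
  Combining: Hz·V·W·C·m²·Bq·J⁻¹ = s⁻¹ · (kg·m²·s⁻³·A⁻¹) · (kg·m²·s⁻³) · (s·A) · m² · s⁻¹ · (kg⁻¹·m⁻²·s²) = kg·m⁴·s⁻⁵.
Left is kg·m³·s⁻⁵; right is kg·m⁴·s⁻⁵ — different.

No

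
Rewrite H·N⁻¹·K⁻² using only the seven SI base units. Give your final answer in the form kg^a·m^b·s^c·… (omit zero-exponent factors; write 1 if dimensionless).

H = kg·m²·s⁻²·A⁻².
N = kg·m·s⁻².
So N⁻¹ = kg⁻¹·m⁻¹·s².
Combining: H·N⁻¹·K⁻² = (kg·m²·s⁻²·A⁻²) · (kg⁻¹·m⁻¹·s²) · K⁻² = m·A⁻²·K⁻².

m·A⁻²·K⁻²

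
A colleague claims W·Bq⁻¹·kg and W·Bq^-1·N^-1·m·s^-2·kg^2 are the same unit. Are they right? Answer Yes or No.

Yes

Left side:
  W = J/s (power = energy per time),
      = kg·m²·s⁻³.
  Bq = 1/s = s⁻¹ (activity is decays per second).
  So Bq⁻¹ = s.
  Combining: W·Bq⁻¹·kg = (kg·m²·s⁻³) · s · kg = kg²·m²·s⁻².
Right side:
  W = kg·m²·s⁻³.
  Bq = s⁻¹.
  So Bq⁻¹ = s.
  N = kg·m·s⁻².
  So N⁻¹ = kg⁻¹·m⁻¹·s².
  Combining: W·Bq⁻¹·N⁻¹·m·s⁻²·kg² = (kg·m²·s⁻³) · s · (kg⁻¹·m⁻¹·s²) · m · s⁻² · kg² = kg²·m²·s⁻².
Both reduce to kg²·m²·s⁻².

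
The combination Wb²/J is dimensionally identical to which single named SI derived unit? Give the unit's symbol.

J = kg·m²·s⁻².
So J⁻¹ = kg⁻¹·m⁻²·s².
Wb = kg·m²·s⁻²·A⁻¹.
So Wb² = kg²·m⁴·s⁻⁴·A⁻².
Combining: J⁻¹·Wb² = (kg⁻¹·m⁻²·s²) · (kg²·m⁴·s⁻⁴·A⁻²) = kg·m²·s⁻²·A⁻².
kg·m²·s⁻²·A⁻² is the base-SI form of the henry.

H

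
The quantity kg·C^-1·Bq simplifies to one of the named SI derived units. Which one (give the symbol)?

T

C = s·A.
So C⁻¹ = s⁻¹·A⁻¹.
Bq = s⁻¹.
Combining: kg·C⁻¹·Bq = kg · (s⁻¹·A⁻¹) · s⁻¹ = kg·s⁻²·A⁻¹.
kg·s⁻²·A⁻¹ is the base-SI form of the tesla.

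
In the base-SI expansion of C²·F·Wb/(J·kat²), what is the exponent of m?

-2

C = A·s = s·A (charge = current × time).
So C² = s²·A².
J = N·m (work = force × distance),
    = kg·m²·s⁻².
So J⁻¹ = kg⁻¹·m⁻²·s².
F = C/V (capacitance = charge per voltage),
    = A·s/(kg·m²·s⁻³·A⁻¹) (substituting C and V),
    = kg⁻¹·m⁻²·s⁴·A².
kat = mol/s = s⁻¹·mol (catalytic activity).
So kat⁻² = s²·mol⁻².
Wb = V·s (flux: a volt is a weber per second),
    = kg·m²·s⁻²·A⁻¹.
Combining: C²·J⁻¹·F·kat⁻²·Wb = (s²·A²) · (kg⁻¹·m⁻²·s²) · (kg⁻¹·m⁻²·s⁴·A²) · (s²·mol⁻²) · (kg·m²·s⁻²·A⁻¹) = kg⁻¹·m⁻²·s⁸·A³·mol⁻².
The exponent of m is -2.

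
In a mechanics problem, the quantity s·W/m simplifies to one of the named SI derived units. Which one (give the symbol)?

N

W = kg·m²·s⁻³.
Combining: m⁻¹·s·W = m⁻¹ · s · (kg·m²·s⁻³) = kg·m·s⁻².
kg·m·s⁻² is the base-SI form of the newton.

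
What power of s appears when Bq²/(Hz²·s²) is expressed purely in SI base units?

Hz = 1/s = s⁻¹ (frequency is cycles per second).
So Hz⁻² = s².
Bq = 1/s = s⁻¹ (activity is decays per second).
So Bq² = s⁻².
Combining: Hz⁻²·s⁻²·Bq² = s² · s⁻² · s⁻² = s⁻².
The exponent of s is -2.

-2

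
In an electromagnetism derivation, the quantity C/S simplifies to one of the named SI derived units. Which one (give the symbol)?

Wb

S = 1/Ω (conductance is reciprocal resistance),
    = kg⁻¹·m⁻²·s³·A².
So S⁻¹ = kg·m²·s⁻³·A⁻².
C = A·s = s·A (charge = current × time).
Combining: S⁻¹·C = (kg·m²·s⁻³·A⁻²) · (s·A) = kg·m²·s⁻²·A⁻¹.
kg·m²·s⁻²·A⁻¹ is the base-SI form of the weber.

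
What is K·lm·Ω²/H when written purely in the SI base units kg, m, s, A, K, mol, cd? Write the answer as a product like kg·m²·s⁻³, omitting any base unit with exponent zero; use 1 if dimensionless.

kg·m²·s⁻⁴·A⁻²·K·cd

lm = cd.
Ω = kg·m²·s⁻³·A⁻².
So Ω² = kg²·m⁴·s⁻⁶·A⁻⁴.
H = kg·m²·s⁻²·A⁻².
So H⁻¹ = kg⁻¹·m⁻²·s²·A².
Combining: K·lm·Ω²·H⁻¹ = K · cd · (kg²·m⁴·s⁻⁶·A⁻⁴) · (kg⁻¹·m⁻²·s²·A²) = kg·m²·s⁻⁴·A⁻²·K·cd.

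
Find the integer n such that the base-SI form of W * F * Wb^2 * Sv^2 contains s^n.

-7

W = kg·m²·s⁻³.
F = kg⁻¹·m⁻²·s⁴·A².
Wb = kg·m²·s⁻²·A⁻¹.
So Wb² = kg²·m⁴·s⁻⁴·A⁻².
Sv = m²·s⁻².
So Sv² = m⁴·s⁻⁴.
Combining: W·F·Wb²·Sv² = (kg·m²·s⁻³) · (kg⁻¹·m⁻²·s⁴·A²) · (kg²·m⁴·s⁻⁴·A⁻²) · (m⁴·s⁻⁴) = kg²·m⁸·s⁻⁷.
The exponent of s is -7.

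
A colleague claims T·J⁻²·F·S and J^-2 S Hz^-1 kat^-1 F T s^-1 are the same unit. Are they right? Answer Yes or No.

Left side:
  T = kg·s⁻²·A⁻¹.
  J = kg·m²·s⁻².
  So J⁻² = kg⁻²·m⁻⁴·s⁴.
  F = kg⁻¹·m⁻²·s⁴·A².
  S = kg⁻¹·m⁻²·s³·A².
  Combining: T·J⁻²·F·S = (kg·s⁻²·A⁻¹) · (kg⁻²·m⁻⁴·s⁴) · (kg⁻¹·m⁻²·s⁴·A²) · (kg⁻¹·m⁻²·s³·A²) = kg⁻³·m⁻⁸·s⁹·A³.
Right side:
  J = N·m (work = force × distance),
      = kg·m²·s⁻².
  So J⁻² = kg⁻²·m⁻⁴·s⁴.
  S = 1/Ω (conductance is reciprocal resistance),
      = kg⁻¹·m⁻²·s³·A².
  Hz = 1/s = s⁻¹ (frequency is cycles per second).
  So Hz⁻¹ = s.
  kat = mol/s = s⁻¹·mol (catalytic activity).
  So kat⁻¹ = s·mol⁻¹.
  F = C/V (capacitance = charge per voltage),
      = A·s/(kg·m²·s⁻³·A⁻¹) (substituting C and V),
      = kg⁻¹·m⁻²·s⁴·A².
  T = Wb/m² (flux density = flux per area),
      = kg·s⁻²·A⁻¹.
  Combining: J⁻²·S·Hz⁻¹·kat⁻¹·F·T·s⁻¹ = (kg⁻²·m⁻⁴·s⁴) · (kg⁻¹·m⁻²·s³·A²) · s · (s·mol⁻¹) · (kg⁻¹·m⁻²·s⁴·A²) · (kg·s⁻²·A⁻¹) · s⁻¹ = kg⁻³·m⁻⁸·s¹⁰·A³·mol⁻¹.
Left is kg⁻³·m⁻⁸·s⁹·A³; right is kg⁻³·m⁻⁸·s¹⁰·A³·mol⁻¹ — different.

No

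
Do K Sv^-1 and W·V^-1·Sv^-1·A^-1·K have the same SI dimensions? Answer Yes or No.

Left side:
  Sv = J/kg (equivalent dose = energy per mass),
      = m²·s⁻².
  So Sv⁻¹ = m⁻²·s².
  Combining: K·Sv⁻¹ = K · (m⁻²·s²) = m⁻²·s²·K.
Right side:
  W = J/s (power = energy per time),
      = kg·m²·s⁻³.
  V = W/A (potential = power per current),
      = kg·m²·s⁻³·A⁻¹.
  So V⁻¹ = kg⁻¹·m⁻²·s³·A.
  Sv = J/kg (equivalent dose = energy per mass),
      = m²·s⁻².
  So Sv⁻¹ = m⁻²·s².
  Combining: W·V⁻¹·Sv⁻¹·A⁻¹·K = (kg·m²·s⁻³) · (kg⁻¹·m⁻²·s³·A) · (m⁻²·s²) · A⁻¹ · K = m⁻²·s²·K.
Both reduce to m⁻²·s²·K.

Yes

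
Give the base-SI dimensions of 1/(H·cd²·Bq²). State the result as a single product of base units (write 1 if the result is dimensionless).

kg⁻¹·m⁻²·s⁴·A²·cd⁻²

H = Wb/A (inductance = flux per current),
    = kg·m²·s⁻²·A⁻².
So H⁻¹ = kg⁻¹·m⁻²·s²·A².
Bq = 1/s = s⁻¹ (activity is decays per second).
So Bq⁻² = s².
Combining: H⁻¹·cd⁻²·Bq⁻² = (kg⁻¹·m⁻²·s²·A²) · cd⁻² · s² = kg⁻¹·m⁻²·s⁴·A²·cd⁻².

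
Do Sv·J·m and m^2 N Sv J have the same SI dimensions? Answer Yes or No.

Left side:
  Sv = m²·s⁻².
  J = kg·m²·s⁻².
  Combining: Sv·J·m = (m²·s⁻²) · (kg·m²·s⁻²) · m = kg·m⁵·s⁻⁴.
Right side:
  N = kg·m/s² = kg·m·s⁻² (force = mass × acceleration).
  Sv = J/kg (equivalent dose = energy per mass),
      = m²·s⁻².
  J = N·m (work = force × distance),
      = kg·m²·s⁻².
  Combining: m²·N·Sv·J = m² · (kg·m·s⁻²) · (m²·s⁻²) · (kg·m²·s⁻²) = kg²·m⁷·s⁻⁶.
Left is kg·m⁵·s⁻⁴; right is kg²·m⁷·s⁻⁶ — different.

No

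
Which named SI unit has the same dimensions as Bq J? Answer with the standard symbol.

Bq = s⁻¹.
J = kg·m²·s⁻².
Combining: Bq·J = s⁻¹ · (kg·m²·s⁻²) = kg·m²·s⁻³.
kg·m²·s⁻³ is the base-SI form of the watt.

W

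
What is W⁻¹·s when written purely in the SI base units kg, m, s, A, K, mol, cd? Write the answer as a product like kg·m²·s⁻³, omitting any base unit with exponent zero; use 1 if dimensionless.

W = kg·m²·s⁻³.
So W⁻¹ = kg⁻¹·m⁻²·s³.
Combining: W⁻¹·s = (kg⁻¹·m⁻²·s³) · s = kg⁻¹·m⁻²·s⁴.

kg⁻¹·m⁻²·s⁴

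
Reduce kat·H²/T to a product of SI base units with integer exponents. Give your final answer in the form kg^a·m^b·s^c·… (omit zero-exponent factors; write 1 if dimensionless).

kat = mol/s = s⁻¹·mol (catalytic activity).
T = Wb/m² (flux density = flux per area),
    = kg·s⁻²·A⁻¹.
So T⁻¹ = kg⁻¹·s²·A.
H = Wb/A (inductance = flux per current),
    = kg·m²·s⁻²·A⁻².
So H² = kg²·m⁴·s⁻⁴·A⁻⁴.
Combining: kat·T⁻¹·H² = (s⁻¹·mol) · (kg⁻¹·s²·A) · (kg²·m⁴·s⁻⁴·A⁻⁴) = kg·m⁴·s⁻³·A⁻³·mol.

kg·m⁴·s⁻³·A⁻³·mol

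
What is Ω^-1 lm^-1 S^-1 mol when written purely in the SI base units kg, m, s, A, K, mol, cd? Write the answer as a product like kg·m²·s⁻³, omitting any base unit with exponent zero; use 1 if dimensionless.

Ω = V/A (resistance = voltage per current),
    = kg·m²·s⁻³·A⁻².
So Ω⁻¹ = kg⁻¹·m⁻²·s³·A².
lm = cd·sr = cd (luminous flux; sr is dimensionless).
So lm⁻¹ = cd⁻¹.
S = 1/Ω (conductance is reciprocal resistance),
    = kg⁻¹·m⁻²·s³·A².
So S⁻¹ = kg·m²·s⁻³·A⁻².
Combining: Ω⁻¹·lm⁻¹·S⁻¹·mol = (kg⁻¹·m⁻²·s³·A²) · cd⁻¹ · (kg·m²·s⁻³·A⁻²) · mol = mol·cd⁻¹.

mol·cd⁻¹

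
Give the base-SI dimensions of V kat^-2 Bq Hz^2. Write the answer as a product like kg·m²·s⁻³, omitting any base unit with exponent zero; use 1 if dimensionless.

kg·m²·s⁻⁴·A⁻¹·mol⁻²

V = kg·m²·s⁻³·A⁻¹.
kat = s⁻¹·mol.
So kat⁻² = s²·mol⁻².
Bq = s⁻¹.
Hz = s⁻¹.
So Hz² = s⁻².
Combining: V·kat⁻²·Bq·Hz² = (kg·m²·s⁻³·A⁻¹) · (s²·mol⁻²) · s⁻¹ · s⁻² = kg·m²·s⁻⁴·A⁻¹·mol⁻².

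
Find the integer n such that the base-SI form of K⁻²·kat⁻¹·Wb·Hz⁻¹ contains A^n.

-1

kat = s⁻¹·mol.
So kat⁻¹ = s·mol⁻¹.
Wb = kg·m²·s⁻²·A⁻¹.
Hz = s⁻¹.
So Hz⁻¹ = s.
Combining: K⁻²·kat⁻¹·Wb·Hz⁻¹ = K⁻² · (s·mol⁻¹) · (kg·m²·s⁻²·A⁻¹) · s = kg·m²·A⁻¹·K⁻²·mol⁻¹.
The exponent of A is -1.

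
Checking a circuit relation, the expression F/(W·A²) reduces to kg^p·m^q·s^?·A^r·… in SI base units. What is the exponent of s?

7

W = J/s (power = energy per time),
    = kg·m²·s⁻³.
So W⁻¹ = kg⁻¹·m⁻²·s³.
F = C/V (capacitance = charge per voltage),
    = A·s/(kg·m²·s⁻³·A⁻¹) (substituting C and V),
    = kg⁻¹·m⁻²·s⁴·A².
Combining: W⁻¹·F·A⁻² = (kg⁻¹·m⁻²·s³) · (kg⁻¹·m⁻²·s⁴·A²) · A⁻² = kg⁻²·m⁻⁴·s⁷.
The exponent of s is 7.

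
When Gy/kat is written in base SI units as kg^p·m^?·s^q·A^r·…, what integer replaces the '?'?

2

Gy = J/kg (absorbed dose = energy per mass),
    = m²·s⁻².
kat = mol/s = s⁻¹·mol (catalytic activity).
So kat⁻¹ = s·mol⁻¹.
Combining: Gy·kat⁻¹ = (m²·s⁻²) · (s·mol⁻¹) = m²·s⁻¹·mol⁻¹.
The exponent of m is 2.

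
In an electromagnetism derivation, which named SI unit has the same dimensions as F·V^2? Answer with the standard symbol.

F = C/V (capacitance = charge per voltage),
    = A·s/(kg·m²·s⁻³·A⁻¹) (substituting C and V),
    = kg⁻¹·m⁻²·s⁴·A².
V = W/A (potential = power per current),
    = kg·m²·s⁻³·A⁻¹.
So V² = kg²·m⁴·s⁻⁶·A⁻².
Combining: F·V² = (kg⁻¹·m⁻²·s⁴·A²) · (kg²·m⁴·s⁻⁶·A⁻²) = kg·m²·s⁻².
kg·m²·s⁻² is the base-SI form of the joule.

J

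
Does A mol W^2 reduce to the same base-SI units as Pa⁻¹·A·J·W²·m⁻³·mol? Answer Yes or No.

Yes

Left side:
  W = J/s (power = energy per time),
      = kg·m²·s⁻³.
  So W² = kg²·m⁴·s⁻⁶.
  Combining: A·mol·W² = A · mol · (kg²·m⁴·s⁻⁶) = kg²·m⁴·s⁻⁶·A·mol.
Right side:
  Pa = kg·m⁻¹·s⁻².
  So Pa⁻¹ = kg⁻¹·m·s².
  J = kg·m²·s⁻².
  W = kg·m²·s⁻³.
  So W² = kg²·m⁴·s⁻⁶.
  Combining: Pa⁻¹·A·J·W²·m⁻³·mol = (kg⁻¹·m·s²) · A · (kg·m²·s⁻²) · (kg²·m⁴·s⁻⁶) · m⁻³ · mol = kg²·m⁴·s⁻⁶·A·mol.
Both reduce to kg²·m⁴·s⁻⁶·A·mol.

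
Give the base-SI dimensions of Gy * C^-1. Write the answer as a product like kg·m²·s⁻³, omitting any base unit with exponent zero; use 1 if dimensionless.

m²·s⁻³·A⁻¹

Gy = J/kg (absorbed dose = energy per mass),
    = m²·s⁻².
C = A·s = s·A (charge = current × time).
So C⁻¹ = s⁻¹·A⁻¹.
Combining: Gy·C⁻¹ = (m²·s⁻²) · (s⁻¹·A⁻¹) = m²·s⁻³·A⁻¹.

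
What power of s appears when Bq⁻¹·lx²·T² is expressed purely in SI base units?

-3

Bq = 1/s = s⁻¹ (activity is decays per second).
So Bq⁻¹ = s.
lx = lm/m² (illuminance = luminous flux per area),
    = m⁻²·cd.
So lx² = m⁻⁴·cd².
T = Wb/m² (flux density = flux per area),
    = kg·s⁻²·A⁻¹.
So T² = kg²·s⁻⁴·A⁻².
Combining: Bq⁻¹·lx²·T² = s · (m⁻⁴·cd²) · (kg²·s⁻⁴·A⁻²) = kg²·m⁻⁴·s⁻³·A⁻²·cd².
The exponent of s is -3.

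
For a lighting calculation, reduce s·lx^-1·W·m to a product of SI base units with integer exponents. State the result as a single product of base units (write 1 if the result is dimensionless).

kg·m⁵·s⁻²·cd⁻¹

lx = lm/m² (illuminance = luminous flux per area),
    = m⁻²·cd.
So lx⁻¹ = m²·cd⁻¹.
W = J/s (power = energy per time),
    = kg·m²·s⁻³.
Combining: s·lx⁻¹·W·m = s · (m²·cd⁻¹) · (kg·m²·s⁻³) · m = kg·m⁵·s⁻²·cd⁻¹.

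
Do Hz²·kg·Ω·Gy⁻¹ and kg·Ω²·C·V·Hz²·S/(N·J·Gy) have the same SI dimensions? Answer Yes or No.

No

Left side:
  Hz = s⁻¹.
  So Hz² = s⁻².
  Ω = kg·m²·s⁻³·A⁻².
  Gy = m²·s⁻².
  So Gy⁻¹ = m⁻²·s².
  Combining: Hz²·kg·Ω·Gy⁻¹ = s⁻² · kg · (kg·m²·s⁻³·A⁻²) · (m⁻²·s²) = kg²·s⁻³·A⁻².
Right side:
  Ω = kg·m²·s⁻³·A⁻².
  So Ω² = kg²·m⁴·s⁻⁶·A⁻⁴.
  C = s·A.
  V = kg·m²·s⁻³·A⁻¹.
  Hz = s⁻¹.
  So Hz² = s⁻².
  N = kg·m·s⁻².
  So N⁻¹ = kg⁻¹·m⁻¹·s².
  J = kg·m²·s⁻².
  So J⁻¹ = kg⁻¹·m⁻²·s².
  Gy = m²·s⁻².
  So Gy⁻¹ = m⁻²·s².
  S = kg⁻¹·m⁻²·s³·A².
  Combining: kg·Ω²·C·V·Hz²·N⁻¹·J⁻¹·Gy⁻¹·S = kg · (kg²·m⁴·s⁻⁶·A⁻⁴) · (s·A) · (kg·m²·s⁻³·A⁻¹) · s⁻² · (kg⁻¹·m⁻¹·s²) · (kg⁻¹·m⁻²·s²) · (m⁻²·s²) · (kg⁻¹·m⁻²·s³·A²) = kg·m⁻¹·s⁻¹·A⁻².
Left is kg²·s⁻³·A⁻²; right is kg·m⁻¹·s⁻¹·A⁻² — different.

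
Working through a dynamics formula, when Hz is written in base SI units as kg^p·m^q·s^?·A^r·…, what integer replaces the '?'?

-1

Hz = s⁻¹.
The exponent of s is -1.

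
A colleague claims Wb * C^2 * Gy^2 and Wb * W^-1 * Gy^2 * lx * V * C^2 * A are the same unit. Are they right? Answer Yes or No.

Left side:
  Wb = V·s (flux: a volt is a weber per second),
      = kg·m²·s⁻²·A⁻¹.
  C = A·s = s·A (charge = current × time).
  So C² = s²·A².
  Gy = J/kg (absorbed dose = energy per mass),
      = m²·s⁻².
  So Gy² = m⁴·s⁻⁴.
  Combining: Wb·C²·Gy² = (kg·m²·s⁻²·A⁻¹) · (s²·A²) · (m⁴·s⁻⁴) = kg·m⁶·s⁻⁴·A.
Right side:
  Wb = V·s (flux: a volt is a weber per second),
      = kg·m²·s⁻²·A⁻¹.
  W = J/s (power = energy per time),
      = kg·m²·s⁻³.
  So W⁻¹ = kg⁻¹·m⁻²·s³.
  Gy = J/kg (absorbed dose = energy per mass),
      = m²·s⁻².
  So Gy² = m⁴·s⁻⁴.
  lx = lm/m² (illuminance = luminous flux per area),
      = m⁻²·cd.
  V = W/A (potential = power per current),
      = kg·m²·s⁻³·A⁻¹.
  C = A·s = s·A (charge = current × time).
  So C² = s²·A².
  Combining: Wb·W⁻¹·Gy²·lx·V·C²·A = (kg·m²·s⁻²·A⁻¹) · (kg⁻¹·m⁻²·s³) · (m⁴·s⁻⁴) · (m⁻²·cd) · (kg·m²·s⁻³·A⁻¹) · (s²·A²) · A = kg·m⁴·s⁻⁴·A·cd.
Left is kg·m⁶·s⁻⁴·A; right is kg·m⁴·s⁻⁴·A·cd — different.

No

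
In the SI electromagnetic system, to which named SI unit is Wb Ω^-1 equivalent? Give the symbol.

C

Wb = kg·m²·s⁻²·A⁻¹.
Ω = kg·m²·s⁻³·A⁻².
So Ω⁻¹ = kg⁻¹·m⁻²·s³·A².
Combining: Wb·Ω⁻¹ = (kg·m²·s⁻²·A⁻¹) · (kg⁻¹·m⁻²·s³·A²) = s·A.
s·A is the base-SI form of the coulomb.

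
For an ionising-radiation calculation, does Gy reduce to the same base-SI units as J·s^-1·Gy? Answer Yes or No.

No

Left side:
  Gy = m²·s⁻².
Right side:
  J = N·m (work = force × distance),
      = kg·m²·s⁻².
  Gy = J/kg (absorbed dose = energy per mass),
      = m²·s⁻².
  Combining: J·s⁻¹·Gy = (kg·m²·s⁻²) · s⁻¹ · (m²·s⁻²) = kg·m⁴·s⁻⁵.
Left is m²·s⁻²; right is kg·m⁴·s⁻⁵ — different.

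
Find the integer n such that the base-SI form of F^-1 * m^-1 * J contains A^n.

-2

F = C/V (capacitance = charge per voltage),
    = A·s/(kg·m²·s⁻³·A⁻¹) (substituting C and V),
    = kg⁻¹·m⁻²·s⁴·A².
So F⁻¹ = kg·m²·s⁻⁴·A⁻².
J = N·m (work = force × distance),
    = kg·m²·s⁻².
Combining: F⁻¹·m⁻¹·J = (kg·m²·s⁻⁴·A⁻²) · m⁻¹ · (kg·m²·s⁻²) = kg²·m³·s⁻⁶·A⁻².
The exponent of A is -2.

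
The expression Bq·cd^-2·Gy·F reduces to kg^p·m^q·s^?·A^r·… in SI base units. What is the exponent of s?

Bq = s⁻¹.
Gy = m²·s⁻².
F = kg⁻¹·m⁻²·s⁴·A².
Combining: Bq·cd⁻²·Gy·F = s⁻¹ · cd⁻² · (m²·s⁻²) · (kg⁻¹·m⁻²·s⁴·A²) = kg⁻¹·s·A²·cd⁻².
The exponent of s is 1.

1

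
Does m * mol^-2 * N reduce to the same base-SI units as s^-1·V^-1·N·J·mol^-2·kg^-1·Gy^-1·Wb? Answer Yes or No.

No

Left side:
  N = kg·m/s² = kg·m·s⁻² (force = mass × acceleration).
  Combining: m·mol⁻²·N = m · mol⁻² · (kg·m·s⁻²) = kg·m²·s⁻²·mol⁻².
Right side:
  V = W/A (potential = power per current),
      = kg·m²·s⁻³·A⁻¹.
  So V⁻¹ = kg⁻¹·m⁻²·s³·A.
  N = kg·m/s² = kg·m·s⁻² (force = mass × acceleration).
  J = N·m (work = force × distance),
      = kg·m²·s⁻².
  Gy = J/kg (absorbed dose = energy per mass),
      = m²·s⁻².
  So Gy⁻¹ = m⁻²·s².
  Wb = V·s (flux: a volt is a weber per second),
      = kg·m²·s⁻²·A⁻¹.
  Combining: s⁻¹·V⁻¹·N·J·mol⁻²·kg⁻¹·Gy⁻¹·Wb = s⁻¹ · (kg⁻¹·m⁻²·s³·A) · (kg·m·s⁻²) · (kg·m²·s⁻²) · mol⁻² · kg⁻¹ · (m⁻²·s²) · (kg·m²·s⁻²·A⁻¹) = kg·m·s⁻²·mol⁻².
Left is kg·m²·s⁻²·mol⁻²; right is kg·m·s⁻²·mol⁻² — different.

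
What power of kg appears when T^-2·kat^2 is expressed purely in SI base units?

-2

T = kg·s⁻²·A⁻¹.
So T⁻² = kg⁻²·s⁴·A².
kat = s⁻¹·mol.
So kat² = s⁻²·mol².
Combining: T⁻²·kat² = (kg⁻²·s⁴·A²) · (s⁻²·mol²) = kg⁻²·s²·A²·mol².
The exponent of kg is -2.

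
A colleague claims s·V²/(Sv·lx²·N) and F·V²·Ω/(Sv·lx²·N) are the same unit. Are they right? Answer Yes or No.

Left side:
  Sv = J/kg (equivalent dose = energy per mass),
      = m²·s⁻².
  So Sv⁻¹ = m⁻²·s².
  lx = lm/m² (illuminance = luminous flux per area),
      = m⁻²·cd.
  So lx⁻² = m⁴·cd⁻².
  N = kg·m/s² = kg·m·s⁻² (force = mass × acceleration).
  So N⁻¹ = kg⁻¹·m⁻¹·s².
  V = W/A (potential = power per current),
      = kg·m²·s⁻³·A⁻¹.
  So V² = kg²·m⁴·s⁻⁶·A⁻².
  Combining: Sv⁻¹·lx⁻²·N⁻¹·s·V² = (m⁻²·s²) · (m⁴·cd⁻²) · (kg⁻¹·m⁻¹·s²) · s · (kg²·m⁴·s⁻⁶·A⁻²) = kg·m⁵·s⁻¹·A⁻²·cd⁻².
Right side:
  Sv = J/kg (equivalent dose = energy per mass),
      = m²·s⁻².
  So Sv⁻¹ = m⁻²·s².
  lx = lm/m² (illuminance = luminous flux per area),
      = m⁻²·cd.
  So lx⁻² = m⁴·cd⁻².
  F = C/V (capacitance = charge per voltage),
      = A·s/(kg·m²·s⁻³·A⁻¹) (substituting C and V),
      = kg⁻¹·m⁻²·s⁴·A².
  V = W/A (potential = power per current),
      = kg·m²·s⁻³·A⁻¹.
  So V² = kg²·m⁴·s⁻⁶·A⁻².
  Ω = V/A (resistance = voltage per current),
      = kg·m²·s⁻³·A⁻².
  N = kg·m/s² = kg·m·s⁻² (force = mass × acceleration).
  So N⁻¹ = kg⁻¹·m⁻¹·s².
  Combining: Sv⁻¹·lx⁻²·F·V²·Ω·N⁻¹ = (m⁻²·s²) · (m⁴·cd⁻²) · (kg⁻¹·m⁻²·s⁴·A²) · (kg²·m⁴·s⁻⁶·A⁻²) · (kg·m²·s⁻³·A⁻²) · (kg⁻¹·m⁻¹·s²) = kg·m⁵·s⁻¹·A⁻²·cd⁻².
Both reduce to kg·m⁵·s⁻¹·A⁻²·cd⁻².

Yes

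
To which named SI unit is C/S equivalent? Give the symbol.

Wb

S = 1/Ω (conductance is reciprocal resistance),
    = kg⁻¹·m⁻²·s³·A².
So S⁻¹ = kg·m²·s⁻³·A⁻².
C = A·s = s·A (charge = current × time).
Combining: S⁻¹·C = (kg·m²·s⁻³·A⁻²) · (s·A) = kg·m²·s⁻²·A⁻¹.
kg·m²·s⁻²·A⁻¹ is the base-SI form of the weber.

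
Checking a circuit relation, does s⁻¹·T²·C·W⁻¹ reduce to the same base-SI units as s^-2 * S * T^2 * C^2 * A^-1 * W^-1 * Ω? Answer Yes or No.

Yes

Left side:
  T = Wb/m² (flux density = flux per area),
      = kg·s⁻²·A⁻¹.
  So T² = kg²·s⁻⁴·A⁻².
  C = A·s = s·A (charge = current × time).
  W = J/s (power = energy per time),
      = kg·m²·s⁻³.
  So W⁻¹ = kg⁻¹·m⁻²·s³.
  Combining: s⁻¹·T²·C·W⁻¹ = s⁻¹ · (kg²·s⁻⁴·A⁻²) · (s·A) · (kg⁻¹·m⁻²·s³) = kg·m⁻²·s⁻¹·A⁻¹.
Right side:
  S = 1/Ω (conductance is reciprocal resistance),
      = kg⁻¹·m⁻²·s³·A².
  T = Wb/m² (flux density = flux per area),
      = kg·s⁻²·A⁻¹.
  So T² = kg²·s⁻⁴·A⁻².
  C = A·s = s·A (charge = current × time).
  So C² = s²·A².
  W = J/s (power = energy per time),
      = kg·m²·s⁻³.
  So W⁻¹ = kg⁻¹·m⁻²·s³.
  Ω = V/A (resistance = voltage per current),
      = kg·m²·s⁻³·A⁻².
  Combining: s⁻²·S·T²·C²·A⁻¹·W⁻¹·Ω = s⁻² · (kg⁻¹·m⁻²·s³·A²) · (kg²·s⁻⁴·A⁻²) · (s²·A²) · A⁻¹ · (kg⁻¹·m⁻²·s³) · (kg·m²·s⁻³·A⁻²) = kg·m⁻²·s⁻¹·A⁻¹.
Both reduce to kg·m⁻²·s⁻¹·A⁻¹.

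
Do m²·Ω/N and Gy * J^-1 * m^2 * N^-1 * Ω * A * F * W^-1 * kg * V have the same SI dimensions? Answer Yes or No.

No

Left side:
  N = kg·m/s² = kg·m·s⁻² (force = mass × acceleration).
  So N⁻¹ = kg⁻¹·m⁻¹·s².
  Ω = V/A (resistance = voltage per current),
      = kg·m²·s⁻³·A⁻².
  Combining: N⁻¹·m²·Ω = (kg⁻¹·m⁻¹·s²) · m² · (kg·m²·s⁻³·A⁻²) = m³·s⁻¹·A⁻².
Right side:
  Gy = J/kg (absorbed dose = energy per mass),
      = m²·s⁻².
  J = N·m (work = force × distance),
      = kg·m²·s⁻².
  So J⁻¹ = kg⁻¹·m⁻²·s².
  N = kg·m/s² = kg·m·s⁻² (force = mass × acceleration).
  So N⁻¹ = kg⁻¹·m⁻¹·s².
  Ω = V/A (resistance = voltage per current),
      = kg·m²·s⁻³·A⁻².
  F = C/V (capacitance = charge per voltage),
      = A·s/(kg·m²·s⁻³·A⁻¹) (substituting C and V),
      = kg⁻¹·m⁻²·s⁴·A².
  W = J/s (power = energy per time),
      = kg·m²·s⁻³.
  So W⁻¹ = kg⁻¹·m⁻²·s³.
  V = W/A (potential = power per current),
      = kg·m²·s⁻³·A⁻¹.
  Combining: Gy·J⁻¹·m²·N⁻¹·Ω·A·F·W⁻¹·kg·V = (m²·s⁻²) · (kg⁻¹·m⁻²·s²) · m² · (kg⁻¹·m⁻¹·s²) · (kg·m²·s⁻³·A⁻²) · A · (kg⁻¹·m⁻²·s⁴·A²) · (kg⁻¹·m⁻²·s³) · kg · (kg·m²·s⁻³·A⁻¹) = kg⁻¹·m·s³.
Left is m³·s⁻¹·A⁻²; right is kg⁻¹·m·s³ — different.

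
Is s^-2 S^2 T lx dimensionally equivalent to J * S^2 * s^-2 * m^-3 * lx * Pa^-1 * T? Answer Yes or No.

Left side:
  S = kg⁻¹·m⁻²·s³·A².
  So S² = kg⁻²·m⁻⁴·s⁶·A⁴.
  T = kg·s⁻²·A⁻¹.
  lx = m⁻²·cd.
  Combining: s⁻²·S²·T·lx = s⁻² · (kg⁻²·m⁻⁴·s⁶·A⁴) · (kg·s⁻²·A⁻¹) · (m⁻²·cd) = kg⁻¹·m⁻⁶·s²·A³·cd.
Right side:
  J = kg·m²·s⁻².
  S = kg⁻¹·m⁻²·s³·A².
  So S² = kg⁻²·m⁻⁴·s⁶·A⁴.
  lx = m⁻²·cd.
  Pa = kg·m⁻¹·s⁻².
  So Pa⁻¹ = kg⁻¹·m·s².
  T = kg·s⁻²·A⁻¹.
  Combining: J·S²·s⁻²·m⁻³·lx·Pa⁻¹·T = (kg·m²·s⁻²) · (kg⁻²·m⁻⁴·s⁶·A⁴) · s⁻² · m⁻³ · (m⁻²·cd) · (kg⁻¹·m·s²) · (kg·s⁻²·A⁻¹) = kg⁻¹·m⁻⁶·s²·A³·cd.
Both reduce to kg⁻¹·m⁻⁶·s²·A³·cd.

Yes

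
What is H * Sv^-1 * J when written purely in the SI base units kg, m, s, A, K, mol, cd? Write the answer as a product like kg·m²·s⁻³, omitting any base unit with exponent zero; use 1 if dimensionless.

H = Wb/A (inductance = flux per current),
    = kg·m²·s⁻²·A⁻².
Sv = J/kg (equivalent dose = energy per mass),
    = m²·s⁻².
So Sv⁻¹ = m⁻²·s².
J = N·m (work = force × distance),
    = kg·m²·s⁻².
Combining: H·Sv⁻¹·J = (kg·m²·s⁻²·A⁻²) · (m⁻²·s²) · (kg·m²·s⁻²) = kg²·m²·s⁻²·A⁻².

kg²·m²·s⁻²·A⁻²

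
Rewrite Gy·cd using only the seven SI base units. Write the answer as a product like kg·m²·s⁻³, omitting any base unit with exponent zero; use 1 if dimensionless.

Gy = m²·s⁻².
Combining: Gy·cd = (m²·s⁻²) · cd = m²·s⁻²·cd.

m²·s⁻²·cd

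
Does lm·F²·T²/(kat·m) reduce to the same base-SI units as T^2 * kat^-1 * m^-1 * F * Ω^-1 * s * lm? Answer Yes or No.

Yes

Left side:
  lm = cd.
  kat = s⁻¹·mol.
  So kat⁻¹ = s·mol⁻¹.
  F = kg⁻¹·m⁻²·s⁴·A².
  So F² = kg⁻²·m⁻⁴·s⁸·A⁴.
  T = kg·s⁻²·A⁻¹.
  So T² = kg²·s⁻⁴·A⁻².
  Combining: lm·kat⁻¹·m⁻¹·F²·T² = cd · (s·mol⁻¹) · m⁻¹ · (kg⁻²·m⁻⁴·s⁸·A⁴) · (kg²·s⁻⁴·A⁻²) = m⁻⁵·s⁵·A²·mol⁻¹·cd.
Right side:
  T = Wb/m² (flux density = flux per area),
      = kg·s⁻²·A⁻¹.
  So T² = kg²·s⁻⁴·A⁻².
  kat = mol/s = s⁻¹·mol (catalytic activity).
  So kat⁻¹ = s·mol⁻¹.
  F = C/V (capacitance = charge per voltage),
      = A·s/(kg·m²·s⁻³·A⁻¹) (substituting C and V),
      = kg⁻¹·m⁻²·s⁴·A².
  Ω = V/A (resistance = voltage per current),
      = kg·m²·s⁻³·A⁻².
  So Ω⁻¹ = kg⁻¹·m⁻²·s³·A².
  lm = cd·sr = cd (luminous flux; sr is dimensionless).
  Combining: T²·kat⁻¹·m⁻¹·F·Ω⁻¹·s·lm = (kg²·s⁻⁴·A⁻²) · (s·mol⁻¹) · m⁻¹ · (kg⁻¹·m⁻²·s⁴·A²) · (kg⁻¹·m⁻²·s³·A²) · s · cd = m⁻⁵·s⁵·A²·mol⁻¹·cd.
Both reduce to m⁻⁵·s⁵·A²·mol⁻¹·cd.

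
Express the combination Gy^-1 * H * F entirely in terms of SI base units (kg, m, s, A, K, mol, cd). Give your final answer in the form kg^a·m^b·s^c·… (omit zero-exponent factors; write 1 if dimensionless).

Gy = J/kg (absorbed dose = energy per mass),
    = m²·s⁻².
So Gy⁻¹ = m⁻²·s².
H = Wb/A (inductance = flux per current),
    = kg·m²·s⁻²·A⁻².
F = C/V (capacitance = charge per voltage),
    = A·s/(kg·m²·s⁻³·A⁻¹) (substituting C and V),
    = kg⁻¹·m⁻²·s⁴·A².
Combining: Gy⁻¹·H·F = (m⁻²·s²) · (kg·m²·s⁻²·A⁻²) · (kg⁻¹·m⁻²·s⁴·A²) = m⁻²·s⁴.

m⁻²·s⁴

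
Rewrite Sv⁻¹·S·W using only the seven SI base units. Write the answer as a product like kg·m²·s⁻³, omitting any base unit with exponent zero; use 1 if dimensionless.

Sv = J/kg (equivalent dose = energy per mass),
    = m²·s⁻².
So Sv⁻¹ = m⁻²·s².
S = 1/Ω (conductance is reciprocal resistance),
    = kg⁻¹·m⁻²·s³·A².
W = J/s (power = energy per time),
    = kg·m²·s⁻³.
Combining: Sv⁻¹·S·W = (m⁻²·s²) · (kg⁻¹·m⁻²·s³·A²) · (kg·m²·s⁻³) = m⁻²·s²·A².

m⁻²·s²·A²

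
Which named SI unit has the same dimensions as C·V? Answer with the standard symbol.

C = A·s = s·A (charge = current × time).
V = W/A (potential = power per current),
    = kg·m²·s⁻³·A⁻¹.
Combining: C·V = (s·A) · (kg·m²·s⁻³·A⁻¹) = kg·m²·s⁻².
kg·m²·s⁻² is the base-SI form of the joule.

J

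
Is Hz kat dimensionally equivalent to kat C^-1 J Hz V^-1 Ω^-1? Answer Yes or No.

No

Left side:
  Hz = s⁻¹.
  kat = s⁻¹·mol.
  Combining: Hz·kat = s⁻¹ · (s⁻¹·mol) = s⁻²·mol.
Right side:
  kat = s⁻¹·mol.
  C = s·A.
  So C⁻¹ = s⁻¹·A⁻¹.
  J = kg·m²·s⁻².
  Hz = s⁻¹.
  V = kg·m²·s⁻³·A⁻¹.
  So V⁻¹ = kg⁻¹·m⁻²·s³·A.
  Ω = kg·m²·s⁻³·A⁻².
  So Ω⁻¹ = kg⁻¹·m⁻²·s³·A².
  Combining: kat·C⁻¹·J·Hz·V⁻¹·Ω⁻¹ = (s⁻¹·mol) · (s⁻¹·A⁻¹) · (kg·m²·s⁻²) · s⁻¹ · (kg⁻¹·m⁻²·s³·A) · (kg⁻¹·m⁻²·s³·A²) = kg⁻¹·m⁻²·s·A²·mol.
Left is s⁻²·mol; right is kg⁻¹·m⁻²·s·A²·mol — different.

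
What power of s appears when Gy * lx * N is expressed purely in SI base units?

-4

Gy = m²·s⁻².
lx = m⁻²·cd.
N = kg·m·s⁻².
Combining: Gy·lx·N = (m²·s⁻²) · (m⁻²·cd) · (kg·m·s⁻²) = kg·m·s⁻⁴·cd.
The exponent of s is -4.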